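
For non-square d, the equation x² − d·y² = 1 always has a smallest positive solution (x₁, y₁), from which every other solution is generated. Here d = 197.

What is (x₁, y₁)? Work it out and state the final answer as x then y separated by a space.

d=197: √d = [14; 28] (ℓ=1, odd), read p_1/q_1
a_0=14:  p_0=14·1+0=14,  q_0=14·0+1=1
a_1=28:  p_1=28·14+1=393,  q_1=28·1+0=28
(x₁, y₁) = (393, 28);  393² − 197·28² = 1 ✓

393 28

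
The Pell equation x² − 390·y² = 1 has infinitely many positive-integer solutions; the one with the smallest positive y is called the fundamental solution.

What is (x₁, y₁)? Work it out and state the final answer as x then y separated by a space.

79 4

√390 → a₀=19, period (1,2,1,38); ℓ=4 even so k=3
step 0: (19, 1)  from 19·(1,0) + (0,1)
step 1: (20, 1)  from 1·(19,1) + (1,0)
step 2: (59, 3)  from 2·(20,1) + (19,1)
step 3: (79, 4)  from 1·(59,3) + (20,1)
(x₁, y₁) = (79, 4);  79² − 390·4² = 1 ✓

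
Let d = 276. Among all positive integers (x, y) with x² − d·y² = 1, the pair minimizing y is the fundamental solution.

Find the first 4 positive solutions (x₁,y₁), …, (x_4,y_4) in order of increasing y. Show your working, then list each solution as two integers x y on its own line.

√276 = [16; 1,1,1,1,2,2,2,1,1,1,1,32, …], period ℓ=12 (even) → k=11
k=0  a_k=16  p_k/q_k = 16/1
k=1  a_k=1  p_k/q_k = 17/1
k=2  a_k=1  p_k/q_k = 33/2
k=3  a_k=1  p_k/q_k = 50/3
…
k=5  a_k=2  p_k/q_k = 216/13
k=6  a_k=2  p_k/q_k = 515/31
k=7  a_k=2  p_k/q_k = 1246/75
k=8  a_k=1  p_k/q_k = 1761/106
k=9  a_k=1  p_k/q_k = 3007/181
k=10  a_k=1  p_k/q_k = 4768/287
k=11  a_k=1  p_k/q_k = 7775/468
fundamental: x₁=7775, y₁=468  (since 60450625 − 276·219024 = 1)
(x_2, y_2) = (7775·7775 + 276·468·468, 7775·468 + 468·7775) = (120901249, 7277400)
(x_3, y_3) = (7775·120901249 + 276·468·7277400, 7775·7277400 + 468·120901249) = (1880014414175, 113163569532)
(x_4, y_4) = (7775·1880014414175 + 276·468·113163569532, 7775·113163569532 + 468·1880014414175) = (29234224019520001, 1759693498945200)

7775 468
120901249 7277400
1880014414175 113163569532
29234224019520001 1759693498945200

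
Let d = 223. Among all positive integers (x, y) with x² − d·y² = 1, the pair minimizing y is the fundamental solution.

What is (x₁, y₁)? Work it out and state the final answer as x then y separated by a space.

224 15

d=223: √d = [14; 1,13,1,28] (ℓ=4, even), read p_3/q_3
a_0=14:  p_0=14·1+0=14,  q_0=14·0+1=1
a_1=1:  p_1=1·14+1=15,  q_1=1·1+0=1
a_2=13:  p_2=13·15+14=209,  q_2=13·1+1=14
a_3=1:  p_3=1·209+15=224,  q_3=1·14+1=15
fundamental: x₁=224, y₁=15  (since 50176 − 223·225 = 1)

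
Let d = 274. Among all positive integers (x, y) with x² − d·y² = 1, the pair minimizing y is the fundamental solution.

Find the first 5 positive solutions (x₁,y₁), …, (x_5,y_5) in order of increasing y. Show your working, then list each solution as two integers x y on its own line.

[16; 1,1,4,4,1,1,32] for √274; ℓ=7 ⇒ convergent index 13
a_0=16:  p_0=16·1+0=16,  q_0=16·0+1=1
a_1=1:  p_1=1·16+1=17,  q_1=1·1+0=1
a_2=1:  p_2=1·17+16=33,  q_2=1·1+1=2
a_3=4:  p_3=4·33+17=149,  q_3=4·2+1=9
a_4=4:  p_4=4·149+33=629,  q_4=4·9+2=38
a_5=1:  p_5=1·629+149=778,  q_5=1·38+9=47
a_6=1:  p_6=1·778+629=1407,  q_6=1·47+38=85
a_7=32:  p_7=32·1407+778=45802,  q_7=32·85+47=2767
a_8=1:  p_8=1·45802+1407=47209,  q_8=1·2767+85=2852
…
a_10=4:  p_10=4·93011+47209=419253,  q_10=4·5619+2852=25328
a_11=4:  p_11=4·419253+93011=1770023,  q_11=4·25328+5619=106931
a_12=1:  p_12=1·1770023+419253=2189276,  q_12=1·106931+25328=132259
a_13=1:  p_13=1·2189276+1770023=3959299,  q_13=1·132259+106931=239190
→ (3959299, 239190).  Check: 3959299²=15676048571401, 274·239190²=15676048571400, difference 1.
n=2: (3959299,239190)∘(3959299,239190) = (3959299·3959299+274·239190·239190, 3959299·239190+239190·3959299) = (31352097142801,1894049455620)
n=3: (31352097142801,1894049455620)∘(3959299,239190) = (3959299·31352097142801+274·239190·1894049455620, 3959299·1894049455620+239190·31352097142801) = (248264653730785753699,14998216231173381570)
n=4: (248264653730785753699,14998216231173381570)∘(3959299,239190) = (3959299·248264653730785753699+274·239190·14998216231173381570, 3959299·14998216231173381570+239190·248264653730785753699) = (1965907990503261255572251201,118764845051735182903983240)
n=5: (1965907990503261255572251201,118764845051735182903983240)∘(3959299,239190) = (3959299·1965907990503261255572251201+274·239190·118764845051735182903983240, 3959299·118764845051735182903983240+239190·1965907990503261255572251201) = (15567235081782895307198186429982499,940451064496965117656884702915950)

3959299 239190
31352097142801 1894049455620
248264653730785753699 14998216231173381570
1965907990503261255572251201 118764845051735182903983240
15567235081782895307198186429982499 940451064496965117656884702915950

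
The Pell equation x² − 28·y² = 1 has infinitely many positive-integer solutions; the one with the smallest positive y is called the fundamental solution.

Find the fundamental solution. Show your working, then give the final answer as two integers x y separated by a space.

127 24

[5; 3,2,3,10] for √28; ℓ=4 ⇒ convergent index 3
step 0: (5, 1)  from 5·(1,0) + (0,1)
step 1: (16, 3)  from 3·(5,1) + (1,0)
step 2: (37, 7)  from 2·(16,3) + (5,1)
step 3: (127, 24)  from 3·(37,7) + (16,3)
(x₁, y₁) = (127, 24);  127² − 28·24² = 1 ✓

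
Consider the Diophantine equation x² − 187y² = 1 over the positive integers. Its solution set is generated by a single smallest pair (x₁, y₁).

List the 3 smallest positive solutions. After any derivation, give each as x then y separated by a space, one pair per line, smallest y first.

1682 123
5658247 413772
19034341226 1391928885

[13; 1,2,13,2,1,26] for √187; ℓ=6 ⇒ convergent index 5
k=0  a_k=13  p_k/q_k = 13/1
…
k=2  a_k=2  p_k/q_k = 41/3
…
k=4  a_k=2  p_k/q_k = 1135/83
k=5  a_k=1  p_k/q_k = 1682/123
→ (1682, 123).  Check: 1682²=2829124, 187·123²=2829123, difference 1.
(1682+123√187)^2 = 5658247 + 413772√187
(1682+123√187)^3 = 19034341226 + 1391928885√187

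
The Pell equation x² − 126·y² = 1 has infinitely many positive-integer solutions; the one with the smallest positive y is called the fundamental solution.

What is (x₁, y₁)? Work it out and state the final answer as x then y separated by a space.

449 40

[11; 4,2,4,22] for √126; ℓ=4 ⇒ convergent index 3
a_0=11:  p_0=11·1+0=11,  q_0=11·0+1=1
…
a_2=2:  p_2=2·45+11=101,  q_2=2·4+1=9
a_3=4:  p_3=4·101+45=449,  q_3=4·9+4=40
fundamental: x₁=449, y₁=40  (since 201601 − 126·1600 = 1)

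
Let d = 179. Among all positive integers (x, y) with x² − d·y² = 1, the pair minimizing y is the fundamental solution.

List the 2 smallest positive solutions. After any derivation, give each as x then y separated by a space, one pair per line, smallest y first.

4190210 313191
35115719688199 2624672120220

√179 = [13; 2,1,1,1,3,…,1,2,26, …], period ℓ=14 (even) → k=13
a_0=13:  p_0=13·1+0=13,  q_0=13·0+1=1
…
a_2=1:  p_2=1·27+13=40,  q_2=1·2+1=3
…
a_4=1:  p_4=1·67+40=107,  q_4=1·5+3=8
…
a_6=5:  p_6=5·388+107=2047,  q_6=5·29+8=153
…
a_8=5:  p_8=5·26999+2047=137042,  q_8=5·2018+153=10243
a_9=3:  p_9=3·137042+26999=438125,  q_9=3·10243+2018=32747
a_10=1:  p_10=1·438125+137042=575167,  q_10=1·32747+10243=42990
a_11=1:  p_11=1·575167+438125=1013292,  q_11=1·42990+32747=75737
a_12=1:  p_12=1·1013292+575167=1588459,  q_12=1·75737+42990=118727
a_13=2:  p_13=2·1588459+1013292=4190210,  q_13=2·118727+75737=313191
→ (4190210, 313191).  Check: 4190210²=17557859844100, 179·313191²=17557859844099, difference 1.
(x_2, y_2) = (4190210·4190210 + 179·313191·313191, 4190210·313191 + 313191·4190210) = (35115719688199, 2624672120220)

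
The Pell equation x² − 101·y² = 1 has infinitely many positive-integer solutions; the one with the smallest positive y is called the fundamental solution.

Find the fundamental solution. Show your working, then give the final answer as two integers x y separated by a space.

√101 → a₀=10, period (20); ℓ=1 odd so k=1
a_0=10:  p_0=10·1+0=10,  q_0=10·0+1=1
a_1=20:  p_1=20·10+1=201,  q_1=20·1+0=20
fundamental: x₁=201, y₁=20  (since 40401 − 101·400 = 1)

201 20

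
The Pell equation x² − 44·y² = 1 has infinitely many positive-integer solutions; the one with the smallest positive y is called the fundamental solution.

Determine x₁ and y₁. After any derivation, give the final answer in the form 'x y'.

199 30

√44 → a₀=6, period (1,1,1,2,1,1,1,12); ℓ=8 even so k=7
a_0=6:  p_0=6·1+0=6,  q_0=6·0+1=1
a_1=1:  p_1=1·6+1=7,  q_1=1·1+0=1
a_2=1:  p_2=1·7+6=13,  q_2=1·1+1=2
a_3=1:  p_3=1·13+7=20,  q_3=1·2+1=3
a_4=2:  p_4=2·20+13=53,  q_4=2·3+2=8
a_5=1:  p_5=1·53+20=73,  q_5=1·8+3=11
a_6=1:  p_6=1·73+53=126,  q_6=1·11+8=19
a_7=1:  p_7=1·126+73=199,  q_7=1·19+11=30
(x₁, y₁) = (199, 30);  199² − 44·30² = 1 ✓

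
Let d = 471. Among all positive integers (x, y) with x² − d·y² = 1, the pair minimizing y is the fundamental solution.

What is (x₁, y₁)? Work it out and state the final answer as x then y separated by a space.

7838695 361188

√471 → a₀=21, period (1,2,2,1,3,…,2,1,42); ℓ=14 even so k=13
i=0: a=21 ⇒ p=21, q=1
i=1: a=1 ⇒ p=22, q=1
…
i=5: a=3 ⇒ p=803, q=37
…
i=9: a=3 ⇒ p=644804, q=29711
…
i=12: a=2 ⇒ p=5506953, q=253747
i=13: a=1 ⇒ p=7838695, q=361188
(x₁, y₁) = (7838695, 361188);  7838695² − 471·361188² = 1 ✓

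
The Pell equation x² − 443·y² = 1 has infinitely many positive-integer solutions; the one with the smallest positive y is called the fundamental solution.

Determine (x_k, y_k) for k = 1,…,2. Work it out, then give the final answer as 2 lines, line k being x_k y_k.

√443 = [21; 21,42, …], period ℓ=2 (even) → k=1
step 0: (21, 1)  from 21·(1,0) + (0,1)
step 1: (442, 21)  from 21·(21,1) + (1,0)
fundamental: x₁=442, y₁=21  (since 195364 − 443·441 = 1)
k=2:  x_2 = 442·442+443·21·21 = 390727,  y_2 = 442·21+21·442 = 18564

442 21
390727 18564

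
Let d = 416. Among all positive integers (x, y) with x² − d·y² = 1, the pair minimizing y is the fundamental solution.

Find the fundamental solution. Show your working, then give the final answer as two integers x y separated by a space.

5201 255

√416 = [20; 2,1,1,9,1,1,2,40, …], period ℓ=8 (even) → k=7
i=0: a=20 ⇒ p=20, q=1
…
i=6: a=1 ⇒ p=2060, q=101
i=7: a=2 ⇒ p=5201, q=255
(x₁, y₁) = (5201, 255);  5201² − 416·255² = 1 ✓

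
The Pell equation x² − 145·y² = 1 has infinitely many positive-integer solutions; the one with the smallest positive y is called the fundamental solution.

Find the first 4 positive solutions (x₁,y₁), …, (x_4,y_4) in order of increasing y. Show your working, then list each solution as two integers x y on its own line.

[12; 24] for √145; ℓ=1 ⇒ convergent index 1
a_0=12:  p_0=12·1+0=12,  q_0=12·0+1=1
a_1=24:  p_1=24·12+1=289,  q_1=24·1+0=24
(x₁, y₁) = (289, 24);  289² − 145·24² = 1 ✓
(289+24√145)^2 = 167041 + 13872√145
(289+24√145)^3 = 96549409 + 8017992√145
(289+24√145)^4 = 55805391361 + 4634385504√145

289 24
167041 13872
96549409 8017992
55805391361 4634385504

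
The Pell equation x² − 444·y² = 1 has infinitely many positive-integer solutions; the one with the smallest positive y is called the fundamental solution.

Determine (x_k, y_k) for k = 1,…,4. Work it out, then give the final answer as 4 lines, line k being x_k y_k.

√444 → a₀=21, period (14,42); ℓ=2 even so k=1
i=0: a=21 ⇒ p=21, q=1
i=1: a=14 ⇒ p=295, q=14
fundamental: x₁=295, y₁=14  (since 87025 − 444·196 = 1)
(x_2, y_2) = (295·295 + 444·14·14, 295·14 + 14·295) = (174049, 8260)
(x_3, y_3) = (295·174049 + 444·14·8260, 295·8260 + 14·174049) = (102688615, 4873386)
(x_4, y_4) = (295·102688615 + 444·14·4873386, 295·4873386 + 14·102688615) = (60586108801, 2875289480)

295 14
174049 8260
102688615 4873386
60586108801 2875289480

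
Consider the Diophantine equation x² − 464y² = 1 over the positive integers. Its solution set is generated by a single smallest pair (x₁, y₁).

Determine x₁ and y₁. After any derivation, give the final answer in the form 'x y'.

√464 = [21; 1,1,5,1,1,1,5,1,1,42, …], period ℓ=10 (even) → k=9
i=0: a=21 ⇒ p=21, q=1
i=1: a=1 ⇒ p=22, q=1
…
i=3: a=5 ⇒ p=237, q=11
…
i=5: a=1 ⇒ p=517, q=24
…
i=8: a=1 ⇒ p=5299, q=246
i=9: a=1 ⇒ p=9801, q=455
→ (9801, 455).  Check: 9801²=96059601, 464·455²=96059600, difference 1.

9801 455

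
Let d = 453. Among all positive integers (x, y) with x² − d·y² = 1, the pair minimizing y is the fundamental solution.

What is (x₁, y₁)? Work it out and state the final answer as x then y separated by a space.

1653751 77700

√453 → a₀=21, period (3,1,1,10,14,10,1,1,3,42); ℓ=10 even so k=9
k=0  a_k=21  p_k/q_k = 21/1
k=1  a_k=3  p_k/q_k = 64/3
k=2  a_k=1  p_k/q_k = 85/4
k=3  a_k=1  p_k/q_k = 149/7
…
k=5  a_k=14  p_k/q_k = 22199/1043
k=6  a_k=10  p_k/q_k = 223565/10504
k=7  a_k=1  p_k/q_k = 245764/11547
k=8  a_k=1  p_k/q_k = 469329/22051
k=9  a_k=3  p_k/q_k = 1653751/77700
→ (1653751, 77700).  Check: 1653751²=2734892370001, 453·77700²=2734892370000, difference 1.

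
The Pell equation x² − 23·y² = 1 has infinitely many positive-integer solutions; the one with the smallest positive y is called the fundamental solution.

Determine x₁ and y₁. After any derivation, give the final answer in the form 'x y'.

d=23: √d = [4; 1,3,1,8] (ℓ=4, even), read p_3/q_3
k=0  a_k=4  p_k/q_k = 4/1
…
k=2  a_k=3  p_k/q_k = 19/4
k=3  a_k=1  p_k/q_k = 24/5
fundamental: x₁=24, y₁=5  (since 576 − 23·25 = 1)

24 5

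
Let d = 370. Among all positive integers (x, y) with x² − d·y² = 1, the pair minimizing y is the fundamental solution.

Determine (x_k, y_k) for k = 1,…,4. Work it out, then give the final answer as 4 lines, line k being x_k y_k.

d=370: √d = [19; 4,4,38] (ℓ=3, odd), read p_5/q_5
i=0: a=19 ⇒ p=19, q=1
…
i=4: a=4 ⇒ p=50339, q=2617
i=5: a=4 ⇒ p=213859, q=11118
(x₁, y₁) = (213859, 11118);  213859² − 370·11118² = 1 ✓
(x_2, y_2) = (213859·213859 + 370·11118·11118, 213859·11118 + 11118·213859) = (91471343761, 4755368724)
(x_3, y_3) = (213859·91471343761 + 370·11118·4755368724, 213859·4755368724 + 11118·91471343761) = (39123940210553539, 2033956799880714)
(x_4, y_4) = (213859·39123940210553539 + 370·11118·2033956799880714, 213859·2033956799880714 + 11118·39123940210553539) = (16734013458886067250241, 869959934526623861928)

213859 11118
91471343761 4755368724
39123940210553539 2033956799880714
16734013458886067250241 869959934526623861928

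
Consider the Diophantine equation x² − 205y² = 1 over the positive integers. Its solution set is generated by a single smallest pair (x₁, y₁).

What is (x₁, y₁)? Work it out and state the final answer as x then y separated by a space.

39689 2772

[14; 3,6,1,4,1,6,3,28] for √205; ℓ=8 ⇒ convergent index 7
k=0  a_k=14  p_k/q_k = 14/1
…
k=2  a_k=6  p_k/q_k = 272/19
k=3  a_k=1  p_k/q_k = 315/22
…
k=5  a_k=1  p_k/q_k = 1847/129
k=6  a_k=6  p_k/q_k = 12614/881
k=7  a_k=3  p_k/q_k = 39689/2772
fundamental: x₁=39689, y₁=2772  (since 1575216721 − 205·7683984 = 1)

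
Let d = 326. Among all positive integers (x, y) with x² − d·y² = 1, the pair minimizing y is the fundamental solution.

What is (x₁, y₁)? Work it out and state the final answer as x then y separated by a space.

d=326: √d = [18; 18,36] (ℓ=2, even), read p_1/q_1
a_0=18:  p_0=18·1+0=18,  q_0=18·0+1=1
a_1=18:  p_1=18·18+1=325,  q_1=18·1+0=18
(x₁, y₁) = (325, 18);  325² − 326·18² = 1 ✓

325 18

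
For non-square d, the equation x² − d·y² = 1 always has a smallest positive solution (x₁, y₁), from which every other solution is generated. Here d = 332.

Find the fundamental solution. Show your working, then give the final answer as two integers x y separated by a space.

√332 → a₀=18, period (4,1,1,8,1,1,4,36); ℓ=8 even so k=7
i=0: a=18 ⇒ p=18, q=1
i=1: a=4 ⇒ p=73, q=4
…
i=3: a=1 ⇒ p=164, q=9
…
i=5: a=1 ⇒ p=1567, q=86
i=6: a=1 ⇒ p=2970, q=163
i=7: a=4 ⇒ p=13447, q=738
→ (13447, 738).  Check: 13447²=180821809, 332·738²=180821808, difference 1.

13447 738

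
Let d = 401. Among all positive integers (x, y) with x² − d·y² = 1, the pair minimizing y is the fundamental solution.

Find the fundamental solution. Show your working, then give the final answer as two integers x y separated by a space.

801 40

√401 → a₀=20, period (40); ℓ=1 odd so k=1
step 0: (20, 1)  from 20·(1,0) + (0,1)
step 1: (801, 40)  from 40·(20,1) + (1,0)
→ (801, 40).  Check: 801²=641601, 401·40²=641600, difference 1.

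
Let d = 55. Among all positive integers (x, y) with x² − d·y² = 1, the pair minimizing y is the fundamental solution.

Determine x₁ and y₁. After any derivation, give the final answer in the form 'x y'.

[7; 2,2,2,14] for √55; ℓ=4 ⇒ convergent index 3
a_0=7:  p_0=7·1+0=7,  q_0=7·0+1=1
a_1=2:  p_1=2·7+1=15,  q_1=2·1+0=2
a_2=2:  p_2=2·15+7=37,  q_2=2·2+1=5
a_3=2:  p_3=2·37+15=89,  q_3=2·5+2=12
→ (89, 12).  Check: 89²=7921, 55·12²=7920, difference 1.

89 12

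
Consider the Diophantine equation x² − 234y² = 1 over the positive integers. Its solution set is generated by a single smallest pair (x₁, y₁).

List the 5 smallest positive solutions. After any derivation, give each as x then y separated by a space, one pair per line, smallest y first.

5201 340
54100801 3536680
562756526801 36788545020
5853793337683201 382674441761360
60891157735824130001 3980579506413121700

√234 → a₀=15, period (3,2,1,2,1,2,3,30); ℓ=8 even so k=7
a_0=15:  p_0=15·1+0=15,  q_0=15·0+1=1
…
a_2=2:  p_2=2·46+15=107,  q_2=2·3+1=7
…
a_4=2:  p_4=2·153+107=413,  q_4=2·10+7=27
…
a_6=2:  p_6=2·566+413=1545,  q_6=2·37+27=101
a_7=3:  p_7=3·1545+566=5201,  q_7=3·101+37=340
→ (5201, 340).  Check: 5201²=27050401, 234·340²=27050400, difference 1.
n=2: (5201,340)∘(5201,340) = (5201·5201+234·340·340, 5201·340+340·5201) = (54100801,3536680)
n=3: (54100801,3536680)∘(5201,340) = (5201·54100801+234·340·3536680, 5201·3536680+340·54100801) = (562756526801,36788545020)
n=4: (562756526801,36788545020)∘(5201,340) = (5201·562756526801+234·340·36788545020, 5201·36788545020+340·562756526801) = (5853793337683201,382674441761360)
n=5: (5853793337683201,382674441761360)∘(5201,340) = (5201·5853793337683201+234·340·382674441761360, 5201·382674441761360+340·5853793337683201) = (60891157735824130001,3980579506413121700)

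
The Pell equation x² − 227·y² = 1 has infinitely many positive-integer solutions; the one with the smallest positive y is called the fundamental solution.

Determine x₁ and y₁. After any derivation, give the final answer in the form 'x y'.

226 15

√227 = [15; 15,30, …], period ℓ=2 (even) → k=1
a_0=15:  p_0=15·1+0=15,  q_0=15·0+1=1
a_1=15:  p_1=15·15+1=226,  q_1=15·1+0=15
→ (226, 15).  Check: 226²=51076, 227·15²=51075, difference 1.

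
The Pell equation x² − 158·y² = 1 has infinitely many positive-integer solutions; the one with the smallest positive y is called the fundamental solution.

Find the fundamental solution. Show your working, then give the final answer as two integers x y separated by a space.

√158 = [12; 1,1,3,12,3,1,1,24, …], period ℓ=8 (even) → k=7
k=0  a_k=12  p_k/q_k = 12/1
k=1  a_k=1  p_k/q_k = 13/1
k=2  a_k=1  p_k/q_k = 25/2
…
k=4  a_k=12  p_k/q_k = 1081/86
k=5  a_k=3  p_k/q_k = 3331/265
k=6  a_k=1  p_k/q_k = 4412/351
k=7  a_k=1  p_k/q_k = 7743/616
(x₁, y₁) = (7743, 616);  7743² − 158·616² = 1 ✓

7743 616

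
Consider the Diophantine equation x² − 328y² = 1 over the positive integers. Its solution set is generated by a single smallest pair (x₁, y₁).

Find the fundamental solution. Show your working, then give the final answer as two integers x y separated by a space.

√328 → a₀=18, period (9,36); ℓ=2 even so k=1
k=0  a_k=18  p_k/q_k = 18/1
k=1  a_k=9  p_k/q_k = 163/9
fundamental: x₁=163, y₁=9  (since 26569 − 328·81 = 1)

163 9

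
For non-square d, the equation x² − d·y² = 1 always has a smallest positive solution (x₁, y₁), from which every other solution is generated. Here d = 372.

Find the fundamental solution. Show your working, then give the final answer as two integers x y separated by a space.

√372 → a₀=19, period (3,2,12,2,3,38); ℓ=6 even so k=5
step 0: (19, 1)  from 19·(1,0) + (0,1)
…
step 3: (1678, 87)  from 12·(135,7) + (58,3)
step 4: (3491, 181)  from 2·(1678,87) + (135,7)
step 5: (12151, 630)  from 3·(3491,181) + (1678,87)
→ (12151, 630).  Check: 12151²=147646801, 372·630²=147646800, difference 1.

12151 630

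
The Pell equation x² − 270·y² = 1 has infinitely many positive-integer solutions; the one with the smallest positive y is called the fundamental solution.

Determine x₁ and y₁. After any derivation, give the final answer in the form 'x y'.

√270 → a₀=16, period (2,3,6,3,2,32); ℓ=6 even so k=5
step 0: (16, 1)  from 16·(1,0) + (0,1)
step 1: (33, 2)  from 2·(16,1) + (1,0)
step 2: (115, 7)  from 3·(33,2) + (16,1)
step 3: (723, 44)  from 6·(115,7) + (33,2)
step 4: (2284, 139)  from 3·(723,44) + (115,7)
step 5: (5291, 322)  from 2·(2284,139) + (723,44)
→ (5291, 322).  Check: 5291²=27994681, 270·322²=27994680, difference 1.

5291 322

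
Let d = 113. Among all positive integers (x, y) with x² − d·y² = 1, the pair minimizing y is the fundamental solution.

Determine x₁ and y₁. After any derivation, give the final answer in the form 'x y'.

1204353 113296

√113 = [10; 1,1,1,2,2,1,1,1,20, …], period ℓ=9 (odd) → k=17
a_0=10:  p_0=10·1+0=10,  q_0=10·0+1=1
a_1=1:  p_1=1·10+1=11,  q_1=1·1+0=1
…
a_5=2:  p_5=2·85+32=202,  q_5=2·8+3=19
a_6=1:  p_6=1·202+85=287,  q_6=1·19+8=27
a_7=1:  p_7=1·287+202=489,  q_7=1·27+19=46
…
a_15=1:  p_15=1·313483+131952=445435,  q_15=1·29490+12413=41903
a_16=1:  p_16=1·445435+313483=758918,  q_16=1·41903+29490=71393
a_17=1:  p_17=1·758918+445435=1204353,  q_17=1·71393+41903=113296
(x₁, y₁) = (1204353, 113296);  1204353² − 113·113296² = 1 ✓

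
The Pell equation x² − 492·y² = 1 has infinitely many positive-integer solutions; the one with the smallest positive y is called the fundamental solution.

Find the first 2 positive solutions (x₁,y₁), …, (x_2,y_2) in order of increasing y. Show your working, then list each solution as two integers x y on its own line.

√492 = [22; 5,1,1,10,1,1,5,44, …], period ℓ=8 (even) → k=7
k=0  a_k=22  p_k/q_k = 22/1
k=1  a_k=5  p_k/q_k = 111/5
k=2  a_k=1  p_k/q_k = 133/6
…
k=4  a_k=10  p_k/q_k = 2573/116
k=5  a_k=1  p_k/q_k = 2817/127
k=6  a_k=1  p_k/q_k = 5390/243
k=7  a_k=5  p_k/q_k = 29767/1342
(x₁, y₁) = (29767, 1342);  29767² − 492·1342² = 1 ✓
(x_2, y_2) = (29767·29767 + 492·1342·1342, 29767·1342 + 1342·29767) = (1772148577, 79894628)

29767 1342
1772148577 79894628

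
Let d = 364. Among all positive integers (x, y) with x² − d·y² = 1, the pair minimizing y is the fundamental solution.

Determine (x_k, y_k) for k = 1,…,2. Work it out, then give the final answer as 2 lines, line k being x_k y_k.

4954951 259710
49103078824801 2573700648420

d=364: √d = [19; 12,1,2,3,1,8,1,3,2,1,12,38] (ℓ=12, even), read p_11/q_11
a_0=19:  p_0=19·1+0=19,  q_0=19·0+1=1
…
a_2=1:  p_2=1·229+19=248,  q_2=1·12+1=13
a_3=2:  p_3=2·248+229=725,  q_3=2·13+12=38
…
a_9=2:  p_9=2·119872+30755=270499,  q_9=2·6283+1612=14178
a_10=1:  p_10=1·270499+119872=390371,  q_10=1·14178+6283=20461
a_11=12:  p_11=12·390371+270499=4954951,  q_11=12·20461+14178=259710
(x₁, y₁) = (4954951, 259710);  4954951² − 364·259710² = 1 ✓
(4954951+259710√364)^2 = 49103078824801 + 2573700648420√364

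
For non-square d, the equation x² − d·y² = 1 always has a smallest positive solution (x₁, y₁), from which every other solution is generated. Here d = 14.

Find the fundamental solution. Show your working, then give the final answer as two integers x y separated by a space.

[3; 1,2,1,6] for √14; ℓ=4 ⇒ convergent index 3
step 0: (3, 1)  from 3·(1,0) + (0,1)
step 1: (4, 1)  from 1·(3,1) + (1,0)
step 2: (11, 3)  from 2·(4,1) + (3,1)
step 3: (15, 4)  from 1·(11,3) + (4,1)
→ (15, 4).  Check: 15²=225, 14·4²=224, difference 1.

15 4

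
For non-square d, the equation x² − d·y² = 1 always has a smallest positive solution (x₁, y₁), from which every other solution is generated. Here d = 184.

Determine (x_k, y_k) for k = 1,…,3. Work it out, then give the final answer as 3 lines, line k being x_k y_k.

24335 1794
1184384449 87313980
57643991108495 4249571404806

d=184: √d = [13; 1,1,3,2,1,2,1,2,3,1,1,26] (ℓ=12, even), read p_11/q_11
k=0  a_k=13  p_k/q_k = 13/1
k=1  a_k=1  p_k/q_k = 14/1
k=2  a_k=1  p_k/q_k = 27/2
k=3  a_k=3  p_k/q_k = 95/7
…
k=5  a_k=1  p_k/q_k = 312/23
k=6  a_k=2  p_k/q_k = 841/62
k=7  a_k=1  p_k/q_k = 1153/85
k=8  a_k=2  p_k/q_k = 3147/232
k=9  a_k=3  p_k/q_k = 10594/781
k=10  a_k=1  p_k/q_k = 13741/1013
k=11  a_k=1  p_k/q_k = 24335/1794
(x₁, y₁) = (24335, 1794);  24335² − 184·1794² = 1 ✓
k=2:  x_2 = 24335·24335+184·1794·1794 = 1184384449,  y_2 = 24335·1794+1794·24335 = 87313980
k=3:  x_3 = 24335·1184384449+184·1794·87313980 = 57643991108495,  y_3 = 24335·87313980+1794·1184384449 = 4249571404806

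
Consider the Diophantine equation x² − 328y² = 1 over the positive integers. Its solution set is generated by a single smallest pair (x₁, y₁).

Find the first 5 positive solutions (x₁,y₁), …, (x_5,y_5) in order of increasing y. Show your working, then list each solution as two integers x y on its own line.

163 9
53137 2934
17322499 956475
5647081537 311807916
1840931258563 101648424141

[18; 9,36] for √328; ℓ=2 ⇒ convergent index 1
i=0: a=18 ⇒ p=18, q=1
i=1: a=9 ⇒ p=163, q=9
→ (163, 9).  Check: 163²=26569, 328·9²=26568, difference 1.
(163+9√328)^2 = 53137 + 2934√328
(163+9√328)^3 = 17322499 + 956475√328
(163+9√328)^4 = 5647081537 + 311807916√328
(163+9√328)^5 = 1840931258563 + 101648424141√328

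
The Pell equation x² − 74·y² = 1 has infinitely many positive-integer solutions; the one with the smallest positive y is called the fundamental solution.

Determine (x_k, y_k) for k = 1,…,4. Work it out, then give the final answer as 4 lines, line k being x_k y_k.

[8; 1,1,1,1,16] for √74; ℓ=5 ⇒ convergent index 9
i=0: a=8 ⇒ p=8, q=1
…
i=3: a=1 ⇒ p=26, q=3
…
i=8: a=1 ⇒ p=2228, q=259
i=9: a=1 ⇒ p=3699, q=430
fundamental: x₁=3699, y₁=430  (since 13682601 − 74·184900 = 1)
(3699+430√74)^2 = 27365201 + 3181140√74
(3699+430√74)^3 = 202447753299 + 23534073290√74
(3699+430√74)^4 = 1497708451540801 + 174105071018280√74

3699 430
27365201 3181140
202447753299 23534073290
1497708451540801 174105071018280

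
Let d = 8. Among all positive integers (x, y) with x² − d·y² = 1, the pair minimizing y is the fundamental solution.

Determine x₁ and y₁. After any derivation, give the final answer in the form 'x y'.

3 1

d=8: √d = [2; 1,4] (ℓ=2, even), read p_1/q_1
step 0: (2, 1)  from 2·(1,0) + (0,1)
step 1: (3, 1)  from 1·(2,1) + (1,0)
fundamental: x₁=3, y₁=1  (since 9 − 8·1 = 1)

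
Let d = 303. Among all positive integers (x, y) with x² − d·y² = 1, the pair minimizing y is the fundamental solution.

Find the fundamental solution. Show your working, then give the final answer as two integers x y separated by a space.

[17; 2,2,5,2,2,34] for √303; ℓ=6 ⇒ convergent index 5
k=0  a_k=17  p_k/q_k = 17/1
k=1  a_k=2  p_k/q_k = 35/2
k=2  a_k=2  p_k/q_k = 87/5
k=3  a_k=5  p_k/q_k = 470/27
k=4  a_k=2  p_k/q_k = 1027/59
k=5  a_k=2  p_k/q_k = 2524/145
fundamental: x₁=2524, y₁=145  (since 6370576 − 303·21025 = 1)

2524 145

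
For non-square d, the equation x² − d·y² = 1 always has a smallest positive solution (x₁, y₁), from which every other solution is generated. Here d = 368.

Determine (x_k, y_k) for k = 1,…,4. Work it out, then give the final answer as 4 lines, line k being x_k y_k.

1151 60
2649601 138120
6099380351 317952180
14040770918401 731925780240

√368 = [19; 5,2,5,38, …], period ℓ=4 (even) → k=3
a_0=19:  p_0=19·1+0=19,  q_0=19·0+1=1
…
a_2=2:  p_2=2·96+19=211,  q_2=2·5+1=11
a_3=5:  p_3=5·211+96=1151,  q_3=5·11+5=60
(x₁, y₁) = (1151, 60);  1151² − 368·60² = 1 ✓
n=2: (1151,60)∘(1151,60) = (1151·1151+368·60·60, 1151·60+60·1151) = (2649601,138120)
n=3: (2649601,138120)∘(1151,60) = (1151·2649601+368·60·138120, 1151·138120+60·2649601) = (6099380351,317952180)
n=4: (6099380351,317952180)∘(1151,60) = (1151·6099380351+368·60·317952180, 1151·317952180+60·6099380351) = (14040770918401,731925780240)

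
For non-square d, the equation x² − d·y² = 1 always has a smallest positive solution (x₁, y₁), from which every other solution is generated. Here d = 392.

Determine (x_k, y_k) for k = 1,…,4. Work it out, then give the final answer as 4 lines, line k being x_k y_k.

√392 = [19; 1,3,1,38, …], period ℓ=4 (even) → k=3
i=0: a=19 ⇒ p=19, q=1
…
i=2: a=3 ⇒ p=79, q=4
i=3: a=1 ⇒ p=99, q=5
→ (99, 5).  Check: 99²=9801, 392·5²=9800, difference 1.
k=2:  x_2 = 99·99+392·5·5 = 19601,  y_2 = 99·5+5·99 = 990
k=3:  x_3 = 99·19601+392·5·990 = 3880899,  y_3 = 99·990+5·19601 = 196015
k=4:  x_4 = 99·3880899+392·5·196015 = 768398401,  y_4 = 99·196015+5·3880899 = 38809980

99 5
19601 990
3880899 196015
768398401 38809980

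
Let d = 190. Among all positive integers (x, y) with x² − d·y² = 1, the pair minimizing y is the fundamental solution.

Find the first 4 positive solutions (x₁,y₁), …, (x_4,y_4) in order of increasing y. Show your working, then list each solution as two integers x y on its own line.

√190 = [13; 1,3,1,1,1,…,3,1,26, …], period ℓ=14 (even) → k=13
i=0: a=13 ⇒ p=13, q=1
i=1: a=1 ⇒ p=14, q=1
…
i=3: a=1 ⇒ p=69, q=5
…
i=12: a=3 ⇒ p=40787, q=2959
i=13: a=1 ⇒ p=52021, q=3774
fundamental: x₁=52021, y₁=3774  (since 2706184441 − 190·14243076 = 1)
k=2:  x_2 = 52021·52021+190·3774·3774 = 5412368881,  y_2 = 52021·3774+3774·52021 = 392654508
k=3:  x_3 = 52021·5412368881+190·3774·392654508 = 563113683064981,  y_3 = 52021·392654508+3774·5412368881 = 40852560317562
k=4:  x_4 = 52021·563113683064981+190·3774·40852560317562 = 58587473808034384321,  y_4 = 52021·40852560317562+3774·563113683064981 = 4250382080167131096

52021 3774
5412368881 392654508
563113683064981 40852560317562
58587473808034384321 4250382080167131096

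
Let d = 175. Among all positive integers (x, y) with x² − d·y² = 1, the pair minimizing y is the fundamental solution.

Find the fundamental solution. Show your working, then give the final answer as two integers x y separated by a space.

2024 153

√175 = [13; 4,2,1,2,4,26, …], period ℓ=6 (even) → k=5
step 0: (13, 1)  from 13·(1,0) + (0,1)
…
step 2: (119, 9)  from 2·(53,4) + (13,1)
…
step 4: (463, 35)  from 2·(172,13) + (119,9)
step 5: (2024, 153)  from 4·(463,35) + (172,13)
(x₁, y₁) = (2024, 153);  2024² − 175·153² = 1 ✓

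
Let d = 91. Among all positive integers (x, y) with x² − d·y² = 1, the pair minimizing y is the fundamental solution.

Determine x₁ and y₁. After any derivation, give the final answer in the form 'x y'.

√91 = [9; 1,1,5,1,5,1,1,18, …], period ℓ=8 (even) → k=7
a_0=9:  p_0=9·1+0=9,  q_0=9·0+1=1
a_1=1:  p_1=1·9+1=10,  q_1=1·1+0=1
a_2=1:  p_2=1·10+9=19,  q_2=1·1+1=2
…
a_6=1:  p_6=1·725+124=849,  q_6=1·76+13=89
a_7=1:  p_7=1·849+725=1574,  q_7=1·89+76=165
→ (1574, 165).  Check: 1574²=2477476, 91·165²=2477475, difference 1.

1574 165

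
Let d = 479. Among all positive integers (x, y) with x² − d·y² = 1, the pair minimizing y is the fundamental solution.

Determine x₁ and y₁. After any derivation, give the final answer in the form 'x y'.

2989440 136591

√479 = [21; 1,7,1,3,2,21,2,3,1,7,1,42, …], period ℓ=12 (even) → k=11
i=0: a=21 ⇒ p=21, q=1
i=1: a=1 ⇒ p=22, q=1
…
i=3: a=1 ⇒ p=197, q=9
i=4: a=3 ⇒ p=766, q=35
…
i=6: a=21 ⇒ p=37075, q=1694
i=7: a=2 ⇒ p=75879, q=3467
i=8: a=3 ⇒ p=264712, q=12095
i=9: a=1 ⇒ p=340591, q=15562
i=10: a=7 ⇒ p=2648849, q=121029
i=11: a=1 ⇒ p=2989440, q=136591
(x₁, y₁) = (2989440, 136591);  2989440² − 479·136591² = 1 ✓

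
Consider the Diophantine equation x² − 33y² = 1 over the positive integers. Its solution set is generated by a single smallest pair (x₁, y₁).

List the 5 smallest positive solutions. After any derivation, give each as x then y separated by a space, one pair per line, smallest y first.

23 4
1057 184
48599 8460
2234497 388976
102738263 17884436

[5; 1,2,1,10] for √33; ℓ=4 ⇒ convergent index 3
a_0=5:  p_0=5·1+0=5,  q_0=5·0+1=1
a_1=1:  p_1=1·5+1=6,  q_1=1·1+0=1
a_2=2:  p_2=2·6+5=17,  q_2=2·1+1=3
a_3=1:  p_3=1·17+6=23,  q_3=1·3+1=4
→ (23, 4).  Check: 23²=529, 33·4²=528, difference 1.
(23+4√33)^2 = 1057 + 184√33
(23+4√33)^3 = 48599 + 8460√33
(23+4√33)^4 = 2234497 + 388976√33
(23+4√33)^5 = 102738263 + 17884436√33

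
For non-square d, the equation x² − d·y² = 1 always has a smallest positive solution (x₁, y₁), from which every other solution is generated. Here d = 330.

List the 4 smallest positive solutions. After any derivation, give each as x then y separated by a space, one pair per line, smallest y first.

109 6
23761 1308
5179789 285138
1129170241 62158776

[18; 6,36] for √330; ℓ=2 ⇒ convergent index 1
i=0: a=18 ⇒ p=18, q=1
i=1: a=6 ⇒ p=109, q=6
fundamental: x₁=109, y₁=6  (since 11881 − 330·36 = 1)
k=2:  x_2 = 109·109+330·6·6 = 23761,  y_2 = 109·6+6·109 = 1308
k=3:  x_3 = 109·23761+330·6·1308 = 5179789,  y_3 = 109·1308+6·23761 = 285138
k=4:  x_4 = 109·5179789+330·6·285138 = 1129170241,  y_4 = 109·285138+6·5179789 = 62158776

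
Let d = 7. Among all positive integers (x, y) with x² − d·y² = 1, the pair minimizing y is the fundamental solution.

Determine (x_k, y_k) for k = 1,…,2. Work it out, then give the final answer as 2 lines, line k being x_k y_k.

√7 → a₀=2, period (1,1,1,4); ℓ=4 even so k=3
i=0: a=2 ⇒ p=2, q=1
i=1: a=1 ⇒ p=3, q=1
i=2: a=1 ⇒ p=5, q=2
i=3: a=1 ⇒ p=8, q=3
(x₁, y₁) = (8, 3);  8² − 7·3² = 1 ✓
n=2: (8,3)∘(8,3) = (8·8+7·3·3, 8·3+3·8) = (127,48)

8 3
127 48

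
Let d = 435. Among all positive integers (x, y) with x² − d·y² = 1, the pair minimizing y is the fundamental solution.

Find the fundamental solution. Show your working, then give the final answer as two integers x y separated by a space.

[20; 1,5,1,40] for √435; ℓ=4 ⇒ convergent index 3
a_0=20:  p_0=20·1+0=20,  q_0=20·0+1=1
a_1=1:  p_1=1·20+1=21,  q_1=1·1+0=1
a_2=5:  p_2=5·21+20=125,  q_2=5·1+1=6
a_3=1:  p_3=1·125+21=146,  q_3=1·6+1=7
(x₁, y₁) = (146, 7);  146² − 435·7² = 1 ✓

146 7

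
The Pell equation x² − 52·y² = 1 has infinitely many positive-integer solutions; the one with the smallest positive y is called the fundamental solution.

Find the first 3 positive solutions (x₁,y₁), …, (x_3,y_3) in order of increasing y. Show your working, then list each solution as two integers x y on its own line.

d=52: √d = [7; 4,1,2,1,4,14] (ℓ=6, even), read p_5/q_5
k=0  a_k=7  p_k/q_k = 7/1
…
k=3  a_k=2  p_k/q_k = 101/14
k=4  a_k=1  p_k/q_k = 137/19
k=5  a_k=4  p_k/q_k = 649/90
→ (649, 90).  Check: 649²=421201, 52·90²=421200, difference 1.
n=2: (649,90)∘(649,90) = (649·649+52·90·90, 649·90+90·649) = (842401,116820)
n=3: (842401,116820)∘(649,90) = (649·842401+52·90·116820, 649·116820+90·842401) = (1093435849,151632270)

649 90
842401 116820
1093435849 151632270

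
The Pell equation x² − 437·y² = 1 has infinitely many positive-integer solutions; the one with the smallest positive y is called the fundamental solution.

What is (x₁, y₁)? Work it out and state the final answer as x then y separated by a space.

4599 220

√437 → a₀=20, period (1,9,2,9,1,40); ℓ=6 even so k=5
step 0: (20, 1)  from 20·(1,0) + (0,1)
step 1: (21, 1)  from 1·(20,1) + (1,0)
step 2: (209, 10)  from 9·(21,1) + (20,1)
…
step 4: (4160, 199)  from 9·(439,21) + (209,10)
step 5: (4599, 220)  from 1·(4160,199) + (439,21)
(x₁, y₁) = (4599, 220);  4599² − 437·220² = 1 ✓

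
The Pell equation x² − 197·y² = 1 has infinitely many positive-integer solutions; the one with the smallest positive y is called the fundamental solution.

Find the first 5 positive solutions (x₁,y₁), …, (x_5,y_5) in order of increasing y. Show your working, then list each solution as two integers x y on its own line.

393 28
308897 22008
242792649 17298260
190834713217 13596410352
149995841795913 10686761238412

[14; 28] for √197; ℓ=1 ⇒ convergent index 1
a_0=14:  p_0=14·1+0=14,  q_0=14·0+1=1
a_1=28:  p_1=28·14+1=393,  q_1=28·1+0=28
→ (393, 28).  Check: 393²=154449, 197·28²=154448, difference 1.
(393+28√197)^2 = 308897 + 22008√197
(393+28√197)^3 = 242792649 + 17298260√197
(393+28√197)^4 = 190834713217 + 13596410352√197
(393+28√197)^5 = 149995841795913 + 10686761238412√197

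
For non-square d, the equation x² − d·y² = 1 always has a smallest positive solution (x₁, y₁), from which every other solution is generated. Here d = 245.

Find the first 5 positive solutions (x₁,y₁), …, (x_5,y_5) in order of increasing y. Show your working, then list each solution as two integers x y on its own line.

√245 → a₀=15, period (1,1,1,7,6,7,1,1,1,30); ℓ=10 even so k=9
i=0: a=15 ⇒ p=15, q=1
…
i=2: a=1 ⇒ p=31, q=2
i=3: a=1 ⇒ p=47, q=3
…
i=7: a=1 ⇒ p=18016, q=1151
i=8: a=1 ⇒ p=33825, q=2161
i=9: a=1 ⇒ p=51841, q=3312
(x₁, y₁) = (51841, 3312);  51841² − 245·3312² = 1 ✓
k=2:  x_2 = 51841·51841+245·3312·3312 = 5374978561,  y_2 = 51841·3312+3312·51841 = 343394784
k=3:  x_3 = 51841·5374978561+245·3312·343394784 = 557288527109761,  y_3 = 51841·343394784+3312·5374978561 = 35603857991376
k=4:  x_4 = 51841·557288527109761+245·3312·35603857991376 = 57780789062419261441,  y_4 = 51841·35603857991376+3312·557288527109761 = 3691479203918451648
k=5:  x_5 = 51841·57780789062419261441+245·3312·3691479203918451648 = 5990827771012465337616001,  y_5 = 51841·3691479203918451648+3312·57780789062419261441 = 382739946785069045776560

51841 3312
5374978561 343394784
557288527109761 35603857991376
57780789062419261441 3691479203918451648
5990827771012465337616001 382739946785069045776560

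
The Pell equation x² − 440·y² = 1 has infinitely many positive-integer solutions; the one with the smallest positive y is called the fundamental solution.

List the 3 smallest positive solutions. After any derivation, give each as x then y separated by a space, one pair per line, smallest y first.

21 1
881 42
36981 1763

√440 → a₀=20, period (1,40); ℓ=2 even so k=1
k=0  a_k=20  p_k/q_k = 20/1
k=1  a_k=1  p_k/q_k = 21/1
fundamental: x₁=21, y₁=1  (since 441 − 440·1 = 1)
(21+1√440)^2 = 881 + 42√440
(21+1√440)^3 = 36981 + 1763√440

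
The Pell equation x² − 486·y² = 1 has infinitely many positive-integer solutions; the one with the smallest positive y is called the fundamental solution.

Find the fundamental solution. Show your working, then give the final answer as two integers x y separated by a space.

485 22

d=486: √d = [22; 22,44] (ℓ=2, even), read p_1/q_1
step 0: (22, 1)  from 22·(1,0) + (0,1)
step 1: (485, 22)  from 22·(22,1) + (1,0)
fundamental: x₁=485, y₁=22  (since 235225 − 486·484 = 1)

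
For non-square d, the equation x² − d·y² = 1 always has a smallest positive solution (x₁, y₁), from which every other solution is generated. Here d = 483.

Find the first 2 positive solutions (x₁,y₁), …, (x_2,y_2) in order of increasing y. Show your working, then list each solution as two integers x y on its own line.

[21; 1,42] for √483; ℓ=2 ⇒ convergent index 1
i=0: a=21 ⇒ p=21, q=1
i=1: a=1 ⇒ p=22, q=1
fundamental: x₁=22, y₁=1  (since 484 − 483·1 = 1)
(22+1√483)^2 = 967 + 44√483

22 1
967 44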